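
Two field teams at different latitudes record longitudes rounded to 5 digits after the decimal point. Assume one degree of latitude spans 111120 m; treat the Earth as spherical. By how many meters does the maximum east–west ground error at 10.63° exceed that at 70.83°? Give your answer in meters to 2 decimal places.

Rounding to 5 decimal places leaves the longitude within ±5e-06° of the true value.
At 10.63°: 5e-06° × 111120 × cos 10.63° = 5e-06 × 111120 × 0.9828 ≈ 0.54607 m.
Error at 70.83° = 5e-06° × 111120 × cos 70.83° ≈ 0.5556 × 0.3284 = 0.18244 m.
So the lower-latitude error exceeds the higher by 0.54607 − 0.18244 = 0.36362 m.

0.36 meters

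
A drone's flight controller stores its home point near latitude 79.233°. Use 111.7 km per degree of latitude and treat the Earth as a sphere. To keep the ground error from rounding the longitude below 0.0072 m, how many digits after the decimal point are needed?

7 decimal places

At 79.233° one degree of longitude covers 111700 × cos 79.233° ≈ 111700 × 0.1868 ≈ 20867.3 m.
With N decimal places the half-ulp bound is 0.5·10⁻ᴺ°, or 0.5·10⁻ᴺ × 20867.3 m on the ground.
Setting 10433.6 × 10⁻ᴺ ≤ 0.0072 gives 10ᴺ ≥ 1.449e+06, i.e. N ≥ 6.16.
At 6 places the error can reach 0.0104 m, but 7 places keeps it to 0.00104 m.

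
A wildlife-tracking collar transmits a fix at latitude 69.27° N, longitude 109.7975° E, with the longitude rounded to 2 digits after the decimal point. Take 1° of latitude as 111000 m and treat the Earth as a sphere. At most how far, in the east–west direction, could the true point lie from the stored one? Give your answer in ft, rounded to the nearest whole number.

645 ft

Rounding to 2 decimal places leaves the longitude within ±0.005° of the true value.
One degree of longitude at 69.27° is 111000 × cos 69.27° ≈ 111000 × 0.3540 = 39290.1 m.
East–west error: 0.005° × 39290.1 m/° ≈ 196.45 m.
In feet: 196.45 m ÷ 0.3048 ≈ 644.52 ft.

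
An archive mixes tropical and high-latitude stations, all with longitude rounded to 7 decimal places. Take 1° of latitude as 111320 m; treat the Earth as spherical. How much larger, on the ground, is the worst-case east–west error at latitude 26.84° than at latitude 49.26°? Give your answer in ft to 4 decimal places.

Rounding to 7 decimal places leaves the longitude within ±5e-08° of the true value.
Error at 26.84° = 5e-08° × 111320 × cos 26.84° ≈ 0.005566 × 0.8923 = 0.0049664 m.
Error at 49.26° = 5e-08° × 111320 × cos 49.26° ≈ 0.005566 × 0.6526 = 0.0036325 m.
So the lower-latitude error exceeds the higher by 0.0049664 − 0.0036325 = 0.0013339 m.
Converting: 0.00133385 m × 3.2808 ft/m ≈ 0.0043762 ft.

0.0044 ft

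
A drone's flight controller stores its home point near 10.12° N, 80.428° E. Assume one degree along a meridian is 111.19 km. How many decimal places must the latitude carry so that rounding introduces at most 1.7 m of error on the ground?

One degree of latitude covers 111190 m.
With N decimal places the half-ulp bound is 0.5·10⁻ᴺ°, or 0.5·10⁻ᴺ × 111190 m on the ground.
Setting 55595 × 10⁻ᴺ ≤ 1.7 gives 10ᴺ ≥ 3.27e+04, i.e. N ≥ 4.51.
At 4 places the error can reach 5.56 m, but 5 places keeps it to 0.556 m.

5 decimal places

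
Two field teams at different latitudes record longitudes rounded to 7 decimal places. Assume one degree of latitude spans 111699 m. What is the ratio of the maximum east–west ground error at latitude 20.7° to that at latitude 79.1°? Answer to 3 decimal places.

Rounding to 7 decimal places leaves the longitude within ±5e-08° of the true value.
Error at 20.7° = 5e-08° × 111699 × cos 20.7° ≈ 0.0055849 × 0.9354 = 0.0052244 m.
At 79.1°: 5e-08° × 111699 × cos 79.1° = 5e-08 × 111699 × 0.1891 ≈ 0.0010561 m.
The ratio reduces to cos 20.7° / cos 79.1° = 0.9354/0.1891 ≈ 4.9469.

4.947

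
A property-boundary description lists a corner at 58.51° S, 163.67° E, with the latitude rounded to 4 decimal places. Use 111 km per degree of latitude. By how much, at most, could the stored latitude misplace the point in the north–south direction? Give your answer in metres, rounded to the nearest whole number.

Rounding to 4 decimal places leaves the latitude within ±5e-05° of the true value.
So the N–S error is at most 5e-05 × 111000 = 5.55 m.

6 metres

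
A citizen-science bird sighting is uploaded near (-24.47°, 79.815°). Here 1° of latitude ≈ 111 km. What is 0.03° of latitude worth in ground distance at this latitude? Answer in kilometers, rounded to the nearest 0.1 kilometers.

3.3 kilometers

Along a meridian 0.03° is 0.03 × 111000 = 3330 m.
That is 3330 m = 3.33 km.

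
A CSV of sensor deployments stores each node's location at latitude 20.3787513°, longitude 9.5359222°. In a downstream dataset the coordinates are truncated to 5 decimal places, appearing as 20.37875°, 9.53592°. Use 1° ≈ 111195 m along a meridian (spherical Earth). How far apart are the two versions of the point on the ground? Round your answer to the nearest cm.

27 cm

The latitude changed by +0.0000013° and the longitude by +0.0000022°.
North–south shift: 0.0000013 × 111195 = 0.144554 m.
East–west at this latitude: 0.0000022° × 111195 × cos 20.3788° ≈ 0.0000022 × 104235 = 0.229318 m.
Combined displacement = (0.144554² + 0.229318²)^½ ≈ 0.271076 m.
That is 0.271076 m = 27.108 cm.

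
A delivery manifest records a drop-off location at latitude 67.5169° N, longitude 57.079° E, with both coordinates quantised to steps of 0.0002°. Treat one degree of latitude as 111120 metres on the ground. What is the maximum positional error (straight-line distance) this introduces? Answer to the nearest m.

12 m

With a 0.0002° grid the true value lies within half a step, ±0.0002°/2 = ±0.0001°, of the stored one.
North–south component: 0.0001° × 111120 = 11.112 m.
E–W at 67.5169°: 0.0001° × 111120 × cos 67.5169° = 0.0001 × 111120 × 0.3824 ≈ 4.24935 m.
Combining orthogonally: (11.112² + 4.24935²)^½ ≈ 11.8968 m.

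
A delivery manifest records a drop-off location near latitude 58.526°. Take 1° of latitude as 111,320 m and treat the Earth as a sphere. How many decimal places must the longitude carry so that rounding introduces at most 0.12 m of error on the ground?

6

At 58.526° one degree of longitude covers 111320 × cos 58.526° ≈ 111320 × 0.5221 ≈ 58121.5 m.
With N decimal places the half-ulp bound is 0.5·10⁻ᴺ°, or 0.5·10⁻ᴺ × 58121.5 m on the ground.
Setting 29060.7 × 10⁻ᴺ ≤ 0.12 gives 10ᴺ ≥ 2.422e+05, i.e. N ≥ 5.38.
At 5 places the error can reach 0.291 m, but 6 places keeps it to 0.0291 m.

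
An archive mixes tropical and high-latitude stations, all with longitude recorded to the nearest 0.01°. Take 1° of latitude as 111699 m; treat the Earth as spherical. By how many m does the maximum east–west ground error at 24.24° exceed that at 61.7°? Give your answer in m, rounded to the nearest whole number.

Rounding to 2 decimal places leaves the longitude within ±0.005° of the true value.
At 24.24°: 0.005° × 111699 × cos 24.24° = 0.005 × 111699 × 0.9118 ≈ 509.25 m.
At 61.7°: 0.005° × 111699 × cos 61.7° = 0.005 × 111699 × 0.4741 ≈ 264.78 m.
Difference: 509.25 − 264.78 = 244.48 m.

244 m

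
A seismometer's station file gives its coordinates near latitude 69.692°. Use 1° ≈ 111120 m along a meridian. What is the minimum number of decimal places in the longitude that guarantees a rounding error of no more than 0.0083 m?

7 decimal places

At 69.692° one degree of longitude covers 111120 × cos 69.692° ≈ 111120 × 0.3471 ≈ 38566 m.
N decimal places → at most half a unit in the last place, 0.5 × 10⁻ᴺ° = 38566/2 × 10⁻ᴺ m.
Need 0.5 × 38566 × 10⁻ᴺ ≤ 0.0083 → 10⁻ᴺ ≤ 4.304e-07, so N ≥ 6.37.
N = 6 would give 0.0193 m (too coarse); N = 7 gives 0.00193 m ≤ 0.0083 m.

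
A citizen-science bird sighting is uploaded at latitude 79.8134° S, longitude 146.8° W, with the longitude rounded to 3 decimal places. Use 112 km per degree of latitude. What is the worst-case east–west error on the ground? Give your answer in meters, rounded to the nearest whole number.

Rounding to 3 decimal places leaves the longitude within ±0.0005° of the true value.
Parallels shrink by cos φ, so at 79.8134° a degree of longitude is 112000 × 0.1769 ≈ 19807.7 m.
So at most 0.0005° × 19807.7 ≈ 9.90386 m east–west.

10 meters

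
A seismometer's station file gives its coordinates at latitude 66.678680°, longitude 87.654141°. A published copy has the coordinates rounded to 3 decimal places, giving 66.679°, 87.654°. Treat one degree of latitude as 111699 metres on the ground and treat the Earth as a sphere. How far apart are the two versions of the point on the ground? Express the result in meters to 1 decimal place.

The latitude changed by -0.000320° and the longitude by +0.000141°.
N–S: -0.000320° × 111699 m/° = -35.7437 m.
East–west at this latitude: 0.000141° × 111699 × cos 66.679° ≈ 0.000141 × 44219.6 = 6.23497 m.
Distance: √(35.7437² + 6.23497²) ≈ 36.2834 m.

36.3 meters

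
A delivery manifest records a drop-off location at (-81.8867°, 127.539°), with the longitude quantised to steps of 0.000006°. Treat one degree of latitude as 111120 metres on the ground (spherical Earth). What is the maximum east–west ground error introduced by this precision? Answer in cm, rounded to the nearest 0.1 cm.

4.7 cm

With a 0.000006° grid the true value lies within half a step, ±0.000006°/2 = ±3e-06°, of the stored one.
One degree of longitude at 81.8867° is 111120 × cos 81.8867° ≈ 111120 × 0.1411 = 15682.5 m.
Maximum E–W displacement: 3e-06 × 15682.5 = 0.0470474 m.
That is 0.0470474 m = 4.7047 cm.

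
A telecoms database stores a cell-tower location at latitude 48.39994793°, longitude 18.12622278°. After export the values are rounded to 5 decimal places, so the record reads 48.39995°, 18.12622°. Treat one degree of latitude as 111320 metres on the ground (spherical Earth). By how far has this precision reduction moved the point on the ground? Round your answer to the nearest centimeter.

31 centimeters

The latitude changed by -0.00000207° and the longitude by +0.00000278°.
N–S: -0.00000207° × 111320 m/° = -0.230432 m.
E–W at 48.3999°: 0.00000278° × 111320 × cos 48.3999° = 0.00000278 × 111320 × 0.6639 ≈ 0.205465 m.
Combined displacement = (0.230432² + 0.205465²)^½ ≈ 0.308731 m.
That is 0.308731 m = 30.873 cm.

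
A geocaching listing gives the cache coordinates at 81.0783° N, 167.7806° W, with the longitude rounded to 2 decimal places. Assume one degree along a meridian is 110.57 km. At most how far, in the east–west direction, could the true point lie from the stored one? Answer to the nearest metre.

86 metres

Rounding to 2 decimal places leaves the longitude within ±0.005° of the true value.
At latitude 81.0783° a degree of longitude spans 110570 m × cos 81.0783° = 110570 × 0.1551 ≈ 17147.7 m.
So at most 0.005° × 17147.7 ≈ 85.7385 m east–west.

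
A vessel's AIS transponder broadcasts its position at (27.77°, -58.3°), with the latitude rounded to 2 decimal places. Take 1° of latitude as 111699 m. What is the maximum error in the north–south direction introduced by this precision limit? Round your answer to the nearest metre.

Rounding to 2 decimal places leaves the latitude within ±0.005° of the true value.
Along the meridian that is 0.005° × 111699 m/° = 558.495 m.

558 metres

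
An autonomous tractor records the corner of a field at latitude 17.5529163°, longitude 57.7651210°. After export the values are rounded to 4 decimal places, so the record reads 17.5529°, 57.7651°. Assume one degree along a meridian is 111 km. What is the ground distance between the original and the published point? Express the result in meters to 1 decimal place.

2.9 meters

The latitude changed by +0.0000163° and the longitude by +0.0000210°.
N–S: 0.0000163° × 111000 m/° = 1.8093 m.
East–west at this latitude: 0.0000210° × 111000 × cos 17.5529° ≈ 0.0000210 × 105832 = 2.22247 m.
Distance: √(1.8093² + 2.22247²) ≈ 2.86582 m.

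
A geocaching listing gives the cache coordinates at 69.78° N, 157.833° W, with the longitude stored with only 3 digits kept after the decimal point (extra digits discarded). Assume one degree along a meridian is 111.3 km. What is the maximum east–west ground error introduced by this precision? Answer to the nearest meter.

Truncating at 3 decimal places can drop up to a full unit in the last place, so the longitude may be off by as much as 0.001°.
Parallels shrink by cos φ, so at 69.78° a degree of longitude is 111300 × 0.3456 ≈ 38468.1 m.
East–west error: 0.001° × 38468.1 m/° ≈ 38.4681 m.

38 meters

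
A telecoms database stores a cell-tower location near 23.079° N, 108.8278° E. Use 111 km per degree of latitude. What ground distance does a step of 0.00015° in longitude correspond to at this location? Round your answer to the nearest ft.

0.00015° of longitude at 23.079° is 0.00015 × 111000 × cos 23.079° ≈ 0.00015 × 102116 = 15.3174 m.
Converting: 15.3174 m × 3.2808 ft/m ≈ 50.254 ft.

50 ft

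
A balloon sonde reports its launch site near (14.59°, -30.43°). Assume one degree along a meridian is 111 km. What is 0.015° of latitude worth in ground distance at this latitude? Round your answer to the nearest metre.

1665 metres

Along a meridian 0.015° is 0.015 × 111000 = 1665 m.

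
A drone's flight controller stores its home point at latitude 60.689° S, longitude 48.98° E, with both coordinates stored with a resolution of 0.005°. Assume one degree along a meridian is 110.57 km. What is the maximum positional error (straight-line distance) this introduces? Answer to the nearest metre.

308 metres

With a 0.005° grid the true value lies within half a step, ±0.005°/2 = ±0.0025°, of the stored one.
N–S: 0.0025° × 110570 m/° = 276.425 m.
Longitude error → 0.0025 × 110570 × cos 60.689° = 0.0025 × 110570 × 0.4895 ≈ 135.324 m.
Combining orthogonally: (276.425² + 135.324²)^½ ≈ 307.772 m.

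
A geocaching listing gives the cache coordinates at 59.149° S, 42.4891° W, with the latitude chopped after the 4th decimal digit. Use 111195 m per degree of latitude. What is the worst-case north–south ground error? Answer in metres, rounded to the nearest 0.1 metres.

Truncating at 4 decimal places can drop up to a full unit in the last place, so the latitude may be off by as much as 0.0001°.
Along the meridian that is 0.0001° × 111195 m/° = 11.1195 m.

11.1 metres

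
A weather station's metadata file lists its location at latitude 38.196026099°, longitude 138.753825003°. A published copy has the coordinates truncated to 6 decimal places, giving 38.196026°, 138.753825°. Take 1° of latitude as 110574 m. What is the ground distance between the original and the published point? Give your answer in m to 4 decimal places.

0.0109 m

The latitude changed by +0.000000099° and the longitude by +0.000000003°.
North–south shift: 0.000000099 × 110574 = 0.0109468 m.
E–W at 38.196°: 0.000000003° × 110574 × cos 38.196° = 0.000000003 × 110574 × 0.7859 ≈ 0.0002607 m.
Hypotenuse of the two orthogonal shifts: √(0.0109468² + 0.0002607²) = 0.0109499 m.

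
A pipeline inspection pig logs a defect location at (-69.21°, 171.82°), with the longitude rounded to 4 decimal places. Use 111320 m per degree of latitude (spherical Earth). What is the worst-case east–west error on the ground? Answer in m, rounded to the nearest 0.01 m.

Rounding to 4 decimal places leaves the longitude within ±5e-05° of the true value.
At latitude 69.21° a degree of longitude spans 111320 m × cos 69.21° = 111320 × 0.3549 ≈ 39512.3 m.
East–west error: 5e-05° × 39512.3 m/° ≈ 1.97562 m.

1.98 m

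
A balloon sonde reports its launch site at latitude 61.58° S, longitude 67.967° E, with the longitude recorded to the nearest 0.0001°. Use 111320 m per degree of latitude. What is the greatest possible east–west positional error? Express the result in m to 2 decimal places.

Rounding to 4 decimal places leaves the longitude within ±5e-05° of the true value.
Parallels shrink by cos φ, so at 61.58° a degree of longitude is 111320 × 0.4759 ≈ 52980.7 m.
Maximum E–W displacement: 5e-05 × 52980.7 = 2.64903 m.

2.65 m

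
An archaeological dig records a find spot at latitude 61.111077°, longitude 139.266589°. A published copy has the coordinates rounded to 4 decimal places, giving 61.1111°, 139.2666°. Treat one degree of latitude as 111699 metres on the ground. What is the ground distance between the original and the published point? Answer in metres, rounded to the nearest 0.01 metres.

Δlat = 61.111077 − 61.1111 = -0.000023°; Δlon = 139.266589 − 139.2666 = -0.000011°.
North–south shift: -0.000023 × 111699 = -2.56908 m.
E–W at 61.1111°: -0.000011° × 111699 × cos 61.1111° = -0.000011 × 111699 × 0.4831 ≈ -0.593595 m.
Combined displacement = (2.56908² + 0.593595²)^½ ≈ 2.63676 m.

2.64 metres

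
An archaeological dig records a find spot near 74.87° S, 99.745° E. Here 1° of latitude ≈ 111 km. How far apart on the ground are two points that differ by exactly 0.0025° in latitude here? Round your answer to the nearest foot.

910 feet

Along a meridian 0.0025° is 0.0025 × 111000 = 277.5 m.
In feet: 277.5 m ÷ 0.3048 ≈ 910.43 ft.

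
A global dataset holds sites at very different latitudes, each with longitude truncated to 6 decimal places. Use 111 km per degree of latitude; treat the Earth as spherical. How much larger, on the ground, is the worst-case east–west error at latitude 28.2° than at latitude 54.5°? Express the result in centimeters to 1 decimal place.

3.3 centimeters

Truncating at 6 decimal places can drop up to a full unit in the last place, so the longitude may be off by as much as 1e-06°.
Error at 28.2° = 1e-06° × 111000 × cos 28.2° ≈ 0.111 × 0.8813 = 0.097825 m.
Error at 54.5° = 1e-06° × 111000 × cos 54.5° ≈ 0.111 × 0.5807 = 0.064458 m.
So the lower-latitude error exceeds the higher by 0.097825 − 0.064458 = 0.033367 m.
That is 0.0333667 m = 3.3367 cm.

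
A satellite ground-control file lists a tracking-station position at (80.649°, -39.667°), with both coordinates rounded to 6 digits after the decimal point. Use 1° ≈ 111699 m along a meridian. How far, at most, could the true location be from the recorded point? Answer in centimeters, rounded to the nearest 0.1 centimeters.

5.7 centimeters

Rounding to 6 decimal places leaves each coordinate within ±5e-07° of the true value.
North–south component: 5e-07° × 111699 = 0.0558495 m.
Longitude error → 5e-07 × 111699 × cos 80.649° = 5e-07 × 111699 × 0.1625 ≈ 0.00907455 m.
Worst case both components are at the extreme and orthogonal: √(0.0558495² + 0.00907455²) ≈ 0.0565819 m.
That is 0.0565819 m = 5.6582 cm.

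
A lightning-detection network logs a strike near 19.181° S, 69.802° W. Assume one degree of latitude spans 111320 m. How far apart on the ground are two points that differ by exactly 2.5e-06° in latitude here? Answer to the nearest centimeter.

28 centimeters

2.5e-06° × 111320 m/° = 0.2783 m.
That is 0.2783 m = 27.83 cm.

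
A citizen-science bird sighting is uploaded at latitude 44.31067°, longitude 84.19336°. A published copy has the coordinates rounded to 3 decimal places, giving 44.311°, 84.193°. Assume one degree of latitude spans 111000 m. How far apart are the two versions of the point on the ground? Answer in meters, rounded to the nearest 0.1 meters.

Δlat = 44.31067 − 44.311 = -0.00033°; Δlon = 84.19336 − 84.193 = +0.00036°.
N–S: -0.00033° × 111000 m/° = -36.63 m.
East–west at this latitude: 0.00036° × 111000 × cos 44.311° ≈ 0.00036 × 79427 = 28.5937 m.
Distance: √(36.63² + 28.5937²) ≈ 46.4689 m.

46.5 meters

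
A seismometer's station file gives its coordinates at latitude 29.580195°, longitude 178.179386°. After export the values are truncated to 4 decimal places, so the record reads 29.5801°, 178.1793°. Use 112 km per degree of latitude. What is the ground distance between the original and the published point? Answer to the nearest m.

The latitude changed by +0.000095° and the longitude by +0.000086°.
N–S: 0.000095° × 112000 m/° = 10.64 m.
East–west at this latitude: 0.000086° × 112000 × cos 29.5801° ≈ 0.000086 × 97402.6 = 8.37663 m.
Distance: √(10.64² + 8.37663²) ≈ 13.5417 m.

14 m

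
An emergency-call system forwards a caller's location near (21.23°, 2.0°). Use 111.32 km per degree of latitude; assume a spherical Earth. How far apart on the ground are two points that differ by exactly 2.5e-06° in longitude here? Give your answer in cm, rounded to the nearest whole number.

26 cm

At 21.23° a degree of longitude is 111320 × cos 21.23° ≈ 103765 m, so 2.5e-06° corresponds to 0.259413 m.
That is 0.259413 m = 25.941 cm.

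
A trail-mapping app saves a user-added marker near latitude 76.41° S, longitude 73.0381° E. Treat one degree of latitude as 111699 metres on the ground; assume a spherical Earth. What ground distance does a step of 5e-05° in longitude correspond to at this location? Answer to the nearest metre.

1 metres

At 76.41° a degree of longitude is 111699 × cos 76.41° ≈ 26246.2 m, so 5e-05° corresponds to 1.31231 m.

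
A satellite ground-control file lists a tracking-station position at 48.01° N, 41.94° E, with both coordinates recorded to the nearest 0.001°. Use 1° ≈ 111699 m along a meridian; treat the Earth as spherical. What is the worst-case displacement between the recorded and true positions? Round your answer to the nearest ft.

Rounding to 3 decimal places leaves each coordinate within ±0.0005° of the true value.
N–S: 0.0005° × 111699 m/° = 55.8495 m.
E–W at 48.01°: 0.0005° × 111699 × cos 48.01° = 0.0005 × 111699 × 0.6690 ≈ 37.3634 m.
The two errors are perpendicular, so the maximum displacement is √(55.8495² + 37.3634²) ≈ 67.1951 m.
In feet: 67.1951 m ÷ 0.3048 ≈ 220.46 ft.

220 ft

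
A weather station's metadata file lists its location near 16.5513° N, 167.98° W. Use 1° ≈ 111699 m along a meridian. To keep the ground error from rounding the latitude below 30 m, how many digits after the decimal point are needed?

4

One degree of latitude covers 111699 m.
N decimal places → at most half a unit in the last place, 0.5 × 10⁻ᴺ° = 111699/2 × 10⁻ᴺ m.
Setting 55849.5 × 10⁻ᴺ ≤ 30 gives 10ᴺ ≥ 1862, i.e. N ≥ 3.27.
N = 3 would give 55.8 m (too coarse); N = 4 gives 5.58 m ≤ 30 m.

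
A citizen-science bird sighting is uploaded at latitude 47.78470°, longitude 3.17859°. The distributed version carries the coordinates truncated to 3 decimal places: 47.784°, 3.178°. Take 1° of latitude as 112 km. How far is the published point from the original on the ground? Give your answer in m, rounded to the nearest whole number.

The latitude changed by +0.00070° and the longitude by +0.00059°.
North–south shift: 0.00070 × 112000 = 78.4 m.
E–W at 47.784°: 0.00059° × 112000 × cos 47.784° = 0.00059 × 112000 × 0.6719 ≈ 44.401 m.
Combined displacement = (78.4² + 44.401²)^½ ≈ 90.1 m.

90 m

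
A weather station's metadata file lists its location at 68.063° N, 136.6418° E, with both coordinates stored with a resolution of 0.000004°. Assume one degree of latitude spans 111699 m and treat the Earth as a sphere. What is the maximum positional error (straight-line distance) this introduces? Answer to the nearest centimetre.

With a 0.000004° grid the true value lies within half a step, ±0.000004°/2 = ±2e-06°, of the stored one.
N–S: 2e-06° × 111699 m/° = 0.223398 m.
Longitude error → 2e-06 × 111699 × cos 68.063° = 2e-06 × 111699 × 0.3736 ≈ 0.0834586 m.
Combining orthogonally: (0.223398² + 0.0834586²)^½ ≈ 0.238479 m.
That is 0.238479 m = 23.848 cm.

24 centimetres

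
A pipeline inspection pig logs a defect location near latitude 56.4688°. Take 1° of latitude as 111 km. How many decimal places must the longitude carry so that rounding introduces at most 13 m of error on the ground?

4 decimal places

At 56.4688° one degree of longitude covers 111000 × cos 56.4688° ≈ 111000 × 0.5524 ≈ 61315.4 m.
With N decimal places the half-ulp bound is 0.5·10⁻ᴺ°, or 0.5·10⁻ᴺ × 61315.4 m on the ground.
Setting 30657.7 × 10⁻ᴺ ≤ 13 gives 10ᴺ ≥ 2358, i.e. N ≥ 3.37.
So 4 decimal places suffice (3.07 m); 3 would allow up to 30.7 m.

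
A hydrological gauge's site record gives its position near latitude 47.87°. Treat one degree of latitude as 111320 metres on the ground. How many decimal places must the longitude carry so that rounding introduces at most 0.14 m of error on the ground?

At 47.87° one degree of longitude covers 111320 × cos 47.87° ≈ 111320 × 0.6708 ≈ 74675.1 m.
Rounding to N decimal places gives at most 0.5 × 10⁻ᴺ degrees of error, i.e. 0.5 × 10⁻ᴺ × 74675.1 m.
Need 0.5 × 74675.1 × 10⁻ᴺ ≤ 0.14 → 10⁻ᴺ ≤ 3.750e-06, so N ≥ 5.43.
At 5 places the error can reach 0.373 m, but 6 places keeps it to 0.0373 m.

6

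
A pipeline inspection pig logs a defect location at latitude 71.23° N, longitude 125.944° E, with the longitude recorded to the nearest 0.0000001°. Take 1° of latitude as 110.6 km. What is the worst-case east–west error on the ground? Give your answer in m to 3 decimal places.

Rounding to 7 decimal places leaves the longitude within ±5e-08° of the true value.
Parallels shrink by cos φ, so at 71.23° a degree of longitude is 110600 × 0.3218 ≈ 35587.8 m.
East–west error: 5e-08° × 35587.8 m/° ≈ 0.00177939 m.

0.002 m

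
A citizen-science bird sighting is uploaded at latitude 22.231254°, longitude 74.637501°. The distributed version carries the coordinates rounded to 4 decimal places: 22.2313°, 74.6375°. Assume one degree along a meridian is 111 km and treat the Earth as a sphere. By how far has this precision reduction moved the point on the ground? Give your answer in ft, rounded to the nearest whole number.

17 ft

Δlat = 22.231254 − 22.2313 = -0.000046°; Δlon = 74.637501 − 74.6375 = +0.000001°.
N–S: -0.000046° × 111000 m/° = -5.106 m.
E–W at 22.2313°: 0.000001° × 111000 × cos 22.2313° = 0.000001 × 111000 × 0.9257 ≈ 0.102749 m.
Combined displacement = (5.106² + 0.102749²)^½ ≈ 5.10703 m.
In feet: 5.10703 m ÷ 0.3048 ≈ 16.755 ft.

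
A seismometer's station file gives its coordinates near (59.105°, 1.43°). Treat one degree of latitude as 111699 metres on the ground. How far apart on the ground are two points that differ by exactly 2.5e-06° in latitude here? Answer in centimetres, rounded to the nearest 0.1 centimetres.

Along a meridian 2.5e-06° is 2.5e-06 × 111699 = 0.279247 m.
That is 0.279247 m = 27.925 cm.

27.9 centimetres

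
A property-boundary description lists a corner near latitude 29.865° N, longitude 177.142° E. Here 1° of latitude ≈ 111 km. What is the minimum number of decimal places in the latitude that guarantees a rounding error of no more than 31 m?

4

One degree of latitude covers 111000 m.
N decimal places → at most half a unit in the last place, 0.5 × 10⁻ᴺ° = 111000/2 × 10⁻ᴺ m.
Need 0.5 × 111000 × 10⁻ᴺ ≤ 31 → 10⁻ᴺ ≤ 5.586e-04, so N ≥ 3.25.
N = 3 would give 55.5 m (too coarse); N = 4 gives 5.55 m ≤ 31 m.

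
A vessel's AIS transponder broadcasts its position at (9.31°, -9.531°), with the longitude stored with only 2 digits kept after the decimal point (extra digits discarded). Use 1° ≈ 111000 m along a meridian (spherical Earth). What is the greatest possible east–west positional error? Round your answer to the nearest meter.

Truncating at 2 decimal places can drop up to a full unit in the last place, so the longitude may be off by as much as 0.01°.
One degree of longitude at 9.31° is 111000 × cos 9.31° ≈ 111000 × 0.9868 = 109538 m.
Maximum E–W displacement: 0.01 × 109538 = 1095.38 m.

1095 meters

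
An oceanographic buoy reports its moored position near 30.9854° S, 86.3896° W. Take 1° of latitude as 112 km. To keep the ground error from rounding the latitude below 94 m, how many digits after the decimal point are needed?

One degree of latitude covers 112000 m.
N decimal places → at most half a unit in the last place, 0.5 × 10⁻ᴺ° = 112000/2 × 10⁻ᴺ m.
Need 0.5 × 112000 × 10⁻ᴺ ≤ 94 → 10⁻ᴺ ≤ 1.679e-03, so N ≥ 2.78.
At 2 places the error can reach 560 m, but 3 places keeps it to 56 m.

3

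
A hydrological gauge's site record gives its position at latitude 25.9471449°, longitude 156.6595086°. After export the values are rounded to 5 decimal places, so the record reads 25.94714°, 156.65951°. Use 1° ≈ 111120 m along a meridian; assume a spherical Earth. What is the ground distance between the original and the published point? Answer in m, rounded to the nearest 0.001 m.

0.562 m

The latitude changed by +0.0000049° and the longitude by -0.0000014°.
North–south shift: 0.0000049 × 111120 = 0.544488 m.
E–W at 25.9471°: -0.0000014° × 111120 × cos 25.9471° = -0.0000014 × 111120 × 0.8992 ≈ -0.139886 m.
Distance: √(0.544488² + 0.139886²) ≈ 0.56217 m.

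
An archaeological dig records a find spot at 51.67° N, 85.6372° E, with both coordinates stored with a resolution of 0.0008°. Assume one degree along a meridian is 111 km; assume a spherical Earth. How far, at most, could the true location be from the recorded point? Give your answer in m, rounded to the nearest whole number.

With a 0.0008° grid the true value lies within half a step, ±0.0008°/2 = ±0.0004°, of the stored one.
Latitude error → 0.0004 × 111000 = 44.4 m along the meridian.
Longitude error → 0.0004 × 111000 × cos 51.67° = 0.0004 × 111000 × 0.6202 ≈ 27.5364 m.
Worst case both components are at the extreme and orthogonal: √(44.4² + 27.5364²) ≈ 52.2457 m.

52 m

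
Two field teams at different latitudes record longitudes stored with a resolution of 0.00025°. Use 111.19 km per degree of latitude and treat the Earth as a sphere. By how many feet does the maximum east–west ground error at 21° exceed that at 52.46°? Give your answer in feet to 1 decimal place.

14.8 feet

With a 0.00025° grid the true value lies within half a step, ±0.00025°/2 = ±0.000125°, of the stored one.
Error at 21° = 0.000125° × 111190 × cos 21° ≈ 13.899 × 0.9336 = 12.976 m.
At 52.46°: 0.000125° × 111190 × cos 52.46° = 0.000125 × 111190 × 0.6093 ≈ 8.4687 m.
Difference: 12.976 − 8.4687 = 4.5069 m.
Converting: 4.50688 m × 3.2808 ft/m ≈ 14.786 ft.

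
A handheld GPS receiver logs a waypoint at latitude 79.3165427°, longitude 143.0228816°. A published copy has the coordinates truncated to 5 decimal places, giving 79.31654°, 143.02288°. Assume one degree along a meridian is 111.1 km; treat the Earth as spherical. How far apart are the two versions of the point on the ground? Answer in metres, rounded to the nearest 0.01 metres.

0.30 metres

Δlat = 79.3165427 − 79.31654 = +0.0000027°; Δlon = 143.0228816 − 143.02288 = +0.0000016°.
North–south shift: 0.0000027 × 111100 = 0.29997 m.
East–west at this latitude: 0.0000016° × 111100 × cos 79.3165° ≈ 0.0000016 × 20596 = 0.0329537 m.
Distance: √(0.29997² + 0.0329537²) ≈ 0.301775 m.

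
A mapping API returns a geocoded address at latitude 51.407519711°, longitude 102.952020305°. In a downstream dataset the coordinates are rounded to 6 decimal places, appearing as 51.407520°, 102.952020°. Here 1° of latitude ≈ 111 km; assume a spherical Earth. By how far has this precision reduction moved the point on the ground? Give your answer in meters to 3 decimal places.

Δlat = 51.407519711 − 51.407520 = -0.000000289°; Δlon = 102.952020305 − 102.952020 = +0.000000305°.
N–S: -0.000000289° × 111000 m/° = -0.032079 m.
E–W at 51.4075°: 0.000000305° × 111000 × cos 51.4075° = 0.000000305 × 111000 × 0.6238 ≈ 0.021118 m.
Hypotenuse of the two orthogonal shifts: √(0.032079² + 0.021118²) = 0.0384061 m.

0.038 meters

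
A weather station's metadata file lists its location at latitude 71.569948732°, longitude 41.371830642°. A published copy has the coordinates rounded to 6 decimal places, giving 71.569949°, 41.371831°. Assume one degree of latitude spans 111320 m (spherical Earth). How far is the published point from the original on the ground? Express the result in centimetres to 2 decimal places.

3.24 centimetres

Δlat = 71.569948732 − 71.569949 = -0.000000268°; Δlon = 41.371830642 − 41.371831 = -0.000000358°.
N–S: -0.000000268° × 111320 m/° = -0.0298338 m.
East–west at this latitude: -0.000000358° × 111320 × cos 71.5699° ≈ -0.000000358 × 35193.4 = -0.0125993 m.
Hypotenuse of the two orthogonal shifts: √(0.0298338² + 0.0125993²) = 0.0323851 m.
That is 0.0323851 m = 3.2385 cm.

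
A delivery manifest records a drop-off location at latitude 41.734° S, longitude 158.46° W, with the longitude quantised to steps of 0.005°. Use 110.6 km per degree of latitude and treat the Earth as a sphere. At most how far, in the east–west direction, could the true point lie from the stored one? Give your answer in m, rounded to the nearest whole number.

With a 0.005° grid the true value lies within half a step, ±0.005°/2 = ±0.0025°, of the stored one.
Parallels shrink by cos φ, so at 41.734° a degree of longitude is 110600 × 0.7462 ≈ 82534.5 m.
Maximum E–W displacement: 0.0025 × 82534.5 = 206.336 m.

206 m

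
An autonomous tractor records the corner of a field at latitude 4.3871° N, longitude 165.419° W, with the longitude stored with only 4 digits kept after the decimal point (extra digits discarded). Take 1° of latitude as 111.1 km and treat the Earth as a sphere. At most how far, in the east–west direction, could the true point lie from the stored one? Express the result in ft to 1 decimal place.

36.3 ft

Truncating at 4 decimal places can drop up to a full unit in the last place, so the longitude may be off by as much as 0.0001°.
Parallels shrink by cos φ, so at 4.3871° a degree of longitude is 111100 × 0.9971 ≈ 110774 m.
Maximum E–W displacement: 0.0001 × 110774 = 11.0774 m.
Converting: 11.0774 m × 3.2808 ft/m ≈ 36.343 ft.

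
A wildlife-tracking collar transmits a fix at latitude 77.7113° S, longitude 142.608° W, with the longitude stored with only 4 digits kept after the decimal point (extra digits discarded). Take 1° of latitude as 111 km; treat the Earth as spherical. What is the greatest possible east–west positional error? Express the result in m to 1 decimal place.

Truncating at 4 decimal places can drop up to a full unit in the last place, so the longitude may be off by as much as 0.0001°.
At latitude 77.7113° a degree of longitude spans 111000 m × cos 77.7113° = 111000 × 0.2128 ≈ 23625 m.
So at most 0.0001° × 23625 ≈ 2.3625 m east–west.

2.4 m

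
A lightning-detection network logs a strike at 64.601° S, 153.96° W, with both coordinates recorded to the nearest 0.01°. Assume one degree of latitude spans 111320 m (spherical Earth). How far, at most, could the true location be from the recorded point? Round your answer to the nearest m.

Rounding to 2 decimal places leaves each coordinate within ±0.005° of the true value.
North–south component: 0.005° × 111320 = 556.6 m.
East–west component at 64.601°: 0.005° × 111320 × cos 64.601° ≈ 0.005 × 47747.3 ≈ 238.737 m.
Combining orthogonally: (556.6² + 238.737²)^½ ≈ 605.639 m.

606 m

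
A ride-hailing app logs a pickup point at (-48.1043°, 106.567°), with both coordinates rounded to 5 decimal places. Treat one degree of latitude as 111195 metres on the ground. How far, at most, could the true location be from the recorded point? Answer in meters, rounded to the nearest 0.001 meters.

0.669 meters

Rounding to 5 decimal places leaves each coordinate within ±5e-06° of the true value.
N–S: 5e-06° × 111195 m/° = 0.555975 m.
East–west component at 48.1043°: 5e-06° × 111195 × cos 48.1043° ≈ 5e-06 × 74253.4 ≈ 0.371267 m.
The two errors are perpendicular, so the maximum displacement is √(0.555975² + 0.371267²) ≈ 0.668541 m.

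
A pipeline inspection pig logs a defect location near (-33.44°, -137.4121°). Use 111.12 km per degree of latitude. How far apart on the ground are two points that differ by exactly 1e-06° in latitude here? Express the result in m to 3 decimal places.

1e-06° × 111120 m/° = 0.11112 m.

0.111 m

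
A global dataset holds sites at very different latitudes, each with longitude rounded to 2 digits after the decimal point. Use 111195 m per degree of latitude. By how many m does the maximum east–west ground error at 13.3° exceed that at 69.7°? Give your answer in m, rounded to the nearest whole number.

348 m

Rounding to 2 decimal places leaves the longitude within ±0.005° of the true value.
Error at 13.3° = 0.005° × 111195 × cos 13.3° ≈ 555.98 × 0.9732 = 541.06 m.
Error at 69.7° = 0.005° × 111195 × cos 69.7° ≈ 555.98 × 0.3469 = 192.89 m.
Difference: 541.06 − 192.89 = 348.18 m.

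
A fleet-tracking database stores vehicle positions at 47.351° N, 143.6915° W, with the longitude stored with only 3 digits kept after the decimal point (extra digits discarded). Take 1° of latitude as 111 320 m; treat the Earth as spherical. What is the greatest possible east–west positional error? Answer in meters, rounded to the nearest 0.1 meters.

75.4 meters

Truncating at 3 decimal places can drop up to a full unit in the last place, so the longitude may be off by as much as 0.001°.
Parallels shrink by cos φ, so at 47.351° a degree of longitude is 111320 × 0.6775 ≈ 75419.9 m.
So at most 0.001° × 75419.9 ≈ 75.4199 m east–west.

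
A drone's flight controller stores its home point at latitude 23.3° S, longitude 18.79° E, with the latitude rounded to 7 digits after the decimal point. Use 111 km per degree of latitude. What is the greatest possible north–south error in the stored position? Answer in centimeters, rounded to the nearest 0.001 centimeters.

Rounding to 7 decimal places leaves the latitude within ±5e-08° of the true value.
North–south distance: 5e-08° × 111000 m/° = 0.00555 m.
That is 0.00555 m = 0.555 cm.

0.555 centimeters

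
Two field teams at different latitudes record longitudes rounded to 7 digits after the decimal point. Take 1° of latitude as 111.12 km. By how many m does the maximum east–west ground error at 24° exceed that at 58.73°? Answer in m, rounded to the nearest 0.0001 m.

Rounding to 7 decimal places leaves the longitude within ±5e-08° of the true value.
Error at 24° = 5e-08° × 111120 × cos 24° ≈ 0.005556 × 0.9135 = 0.0050757 m.
Error at 58.73° = 5e-08° × 111120 × cos 58.73° ≈ 0.005556 × 0.5191 = 0.002884 m.
Difference: 0.0050757 − 0.002884 = 0.0021917 m.

0.0022 m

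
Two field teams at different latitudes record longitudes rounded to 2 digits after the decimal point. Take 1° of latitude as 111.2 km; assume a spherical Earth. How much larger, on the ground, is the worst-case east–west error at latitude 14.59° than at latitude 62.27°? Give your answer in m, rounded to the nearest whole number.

279 m

Rounding to 2 decimal places leaves the longitude within ±0.005° of the true value.
At 14.59°: 0.005° × 111200 × cos 14.59° = 0.005 × 111200 × 0.9678 ≈ 538.07 m.
At 62.27°: 0.005° × 111200 × cos 62.27° = 0.005 × 111200 × 0.4653 ≈ 258.71 m.
So the lower-latitude error exceeds the higher by 538.07 − 258.71 = 279.36 m.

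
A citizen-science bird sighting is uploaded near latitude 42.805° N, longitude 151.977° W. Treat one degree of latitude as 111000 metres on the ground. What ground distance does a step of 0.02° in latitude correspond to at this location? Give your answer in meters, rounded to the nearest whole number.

0.02° × 111000 m/° = 2220 m.

2220 meters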